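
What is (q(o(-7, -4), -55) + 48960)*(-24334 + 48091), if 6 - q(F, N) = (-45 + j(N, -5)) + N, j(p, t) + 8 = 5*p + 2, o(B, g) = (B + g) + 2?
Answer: 1172336679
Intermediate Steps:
o(B, g) = 2 + B + g
j(p, t) = -6 + 5*p (j(p, t) = -8 + (5*p + 2) = -8 + (2 + 5*p) = -6 + 5*p)
q(F, N) = 57 - 6*N (q(F, N) = 6 - ((-45 + (-6 + 5*N)) + N) = 6 - ((-51 + 5*N) + N) = 6 - (-51 + 6*N) = 6 + (51 - 6*N) = 57 - 6*N)
(q(o(-7, -4), -55) + 48960)*(-24334 + 48091) = ((57 - 6*(-55)) + 48960)*(-24334 + 48091) = ((57 + 330) + 48960)*23757 = (387 + 48960)*23757 = 49347*23757 = 1172336679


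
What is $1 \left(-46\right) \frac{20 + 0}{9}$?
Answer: $- \frac{920}{9} \approx -102.22$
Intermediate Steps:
$1 \left(-46\right) \frac{20 + 0}{9} = - 46 \cdot 20 \cdot \frac{1}{9} = \left(-46\right) \frac{20}{9} = - \frac{920}{9}$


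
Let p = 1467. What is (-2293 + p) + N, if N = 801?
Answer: -25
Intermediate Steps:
(-2293 + p) + N = (-2293 + 1467) + 801 = -826 + 801 = -25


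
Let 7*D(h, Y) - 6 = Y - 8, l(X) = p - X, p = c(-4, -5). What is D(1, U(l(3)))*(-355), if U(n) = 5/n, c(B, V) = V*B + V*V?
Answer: 28045/294 ≈ 95.391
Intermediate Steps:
c(B, V) = V**2 + B*V (c(B, V) = B*V + V**2 = V**2 + B*V)
p = 45 (p = -5*(-4 - 5) = -5*(-9) = 45)
l(X) = 45 - X
D(h, Y) = -2/7 + Y/7 (D(h, Y) = 6/7 + (Y - 8)/7 = 6/7 + (-8 + Y)/7 = 6/7 + (-8/7 + Y/7) = -2/7 + Y/7)
D(1, U(l(3)))*(-355) = (-2/7 + (5/(45 - 1*3))/7)*(-355) = (-2/7 + (5/(45 - 3))/7)*(-355) = (-2/7 + (5/42)/7)*(-355) = (-2/7 + (5*(1/42))/7)*(-355) = (-2/7 + (1/7)*(5/42))*(-355) = (-2/7 + 5/294)*(-355) = -79/294*(-355) = 28045/294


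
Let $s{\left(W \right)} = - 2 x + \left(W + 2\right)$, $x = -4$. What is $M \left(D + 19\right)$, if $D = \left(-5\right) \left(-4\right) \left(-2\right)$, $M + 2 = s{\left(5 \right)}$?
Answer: $-273$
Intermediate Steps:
$s{\left(W \right)} = 10 + W$ ($s{\left(W \right)} = \left(-2\right) \left(-4\right) + \left(W + 2\right) = 8 + \left(2 + W\right) = 10 + W$)
$M = 13$ ($M = -2 + \left(10 + 5\right) = -2 + 15 = 13$)
$D = -40$ ($D = 20 \left(-2\right) = -40$)
$M \left(D + 19\right) = 13 \left(-40 + 19\right) = 13 \left(-21\right) = -273$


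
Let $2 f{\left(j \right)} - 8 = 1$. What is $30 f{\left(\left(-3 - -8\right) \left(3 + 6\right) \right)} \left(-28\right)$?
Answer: $-3780$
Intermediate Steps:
$f{\left(j \right)} = \frac{9}{2}$ ($f{\left(j \right)} = 4 + \frac{1}{2} \cdot 1 = 4 + \frac{1}{2} = \frac{9}{2}$)
$30 f{\left(\left(-3 - -8\right) \left(3 + 6\right) \right)} \left(-28\right) = 30 \cdot \frac{9}{2} \left(-28\right) = 135 \left(-28\right) = -3780$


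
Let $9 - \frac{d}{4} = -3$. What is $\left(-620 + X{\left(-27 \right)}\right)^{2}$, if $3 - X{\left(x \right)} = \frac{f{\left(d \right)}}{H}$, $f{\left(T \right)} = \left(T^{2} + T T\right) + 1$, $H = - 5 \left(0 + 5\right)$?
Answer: $\frac{116985856}{625} \approx 1.8718 \cdot 10^{5}$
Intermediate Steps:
$d = 48$ ($d = 36 - -12 = 36 + 12 = 48$)
$H = -25$ ($H = \left(-5\right) 5 = -25$)
$f{\left(T \right)} = 1 + 2 T^{2}$ ($f{\left(T \right)} = \left(T^{2} + T^{2}\right) + 1 = 2 T^{2} + 1 = 1 + 2 T^{2}$)
$X{\left(x \right)} = \frac{4684}{25}$ ($X{\left(x \right)} = 3 - \frac{1 + 2 \cdot 48^{2}}{-25} = 3 - \left(1 + 2 \cdot 2304\right) \left(- \frac{1}{25}\right) = 3 - \left(1 + 4608\right) \left(- \frac{1}{25}\right) = 3 - 4609 \left(- \frac{1}{25}\right) = 3 - - \frac{4609}{25} = 3 + \frac{4609}{25} = \frac{4684}{25}$)
$\left(-620 + X{\left(-27 \right)}\right)^{2} = \left(-620 + \frac{4684}{25}\right)^{2} = \left(- \frac{10816}{25}\right)^{2} = \frac{116985856}{625}$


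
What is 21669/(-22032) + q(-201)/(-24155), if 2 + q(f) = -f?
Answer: -175933021/177394320 ≈ -0.99176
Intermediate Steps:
q(f) = -2 - f
21669/(-22032) + q(-201)/(-24155) = 21669/(-22032) + (-2 - 1*(-201))/(-24155) = 21669*(-1/22032) + (-2 + 201)*(-1/24155) = -7223/7344 + 199*(-1/24155) = -7223/7344 - 199/24155 = -175933021/177394320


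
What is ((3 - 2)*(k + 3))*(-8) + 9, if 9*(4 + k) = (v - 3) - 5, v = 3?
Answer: 193/9 ≈ 21.444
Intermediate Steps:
k = -41/9 (k = -4 + ((3 - 3) - 5)/9 = -4 + (0 - 5)/9 = -4 + (⅑)*(-5) = -4 - 5/9 = -41/9 ≈ -4.5556)
((3 - 2)*(k + 3))*(-8) + 9 = ((3 - 2)*(-41/9 + 3))*(-8) + 9 = (1*(-14/9))*(-8) + 9 = -14/9*(-8) + 9 = 112/9 + 9 = 193/9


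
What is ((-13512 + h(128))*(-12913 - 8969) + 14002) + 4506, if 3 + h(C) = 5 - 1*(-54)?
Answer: 294462700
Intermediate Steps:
h(C) = 56 (h(C) = -3 + (5 - 1*(-54)) = -3 + (5 + 54) = -3 + 59 = 56)
((-13512 + h(128))*(-12913 - 8969) + 14002) + 4506 = ((-13512 + 56)*(-12913 - 8969) + 14002) + 4506 = (-13456*(-21882) + 14002) + 4506 = (294444192 + 14002) + 4506 = 294458194 + 4506 = 294462700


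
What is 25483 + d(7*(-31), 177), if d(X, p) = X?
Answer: 25266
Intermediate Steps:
25483 + d(7*(-31), 177) = 25483 + 7*(-31) = 25483 - 217 = 25266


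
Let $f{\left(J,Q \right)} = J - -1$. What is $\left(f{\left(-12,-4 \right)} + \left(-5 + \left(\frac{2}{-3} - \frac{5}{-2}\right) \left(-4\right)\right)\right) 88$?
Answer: $- \frac{6160}{3} \approx -2053.3$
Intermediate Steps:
$f{\left(J,Q \right)} = 1 + J$ ($f{\left(J,Q \right)} = J + 1 = 1 + J$)
$\left(f{\left(-12,-4 \right)} + \left(-5 + \left(\frac{2}{-3} - \frac{5}{-2}\right) \left(-4\right)\right)\right) 88 = \left(\left(1 - 12\right) + \left(-5 + \left(\frac{2}{-3} - \frac{5}{-2}\right) \left(-4\right)\right)\right) 88 = \left(-11 + \left(-5 + \left(2 \left(- \frac{1}{3}\right) - - \frac{5}{2}\right) \left(-4\right)\right)\right) 88 = \left(-11 + \left(-5 + \left(- \frac{2}{3} + \frac{5}{2}\right) \left(-4\right)\right)\right) 88 = \left(-11 + \left(-5 + \frac{11}{6} \left(-4\right)\right)\right) 88 = \left(-11 - \frac{37}{3}\right) 88 = \left(- \frac{70}{3}\right) 88 = - \frac{6160}{3}$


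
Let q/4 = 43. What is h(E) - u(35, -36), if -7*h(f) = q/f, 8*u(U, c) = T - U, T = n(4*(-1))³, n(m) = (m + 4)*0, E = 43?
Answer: 213/56 ≈ 3.8036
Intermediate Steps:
q = 172 (q = 4*43 = 172)
n(m) = 0 (n(m) = (4 + m)*0 = 0)
T = 0 (T = 0³ = 0)
u(U, c) = -U/8 (u(U, c) = (0 - U)/8 = (-U)/8 = -U/8)
h(f) = -172/(7*f)
h(E) - u(35, -36) = -172/7/43 - (-1)*35/8 = -172/7*1/43 - 1*(-35/8) = -4/7 + 35/8 = 213/56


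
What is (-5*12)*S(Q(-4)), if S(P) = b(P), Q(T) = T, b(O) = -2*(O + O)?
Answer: -960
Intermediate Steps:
b(O) = -4*O
S(P) = -4*P
(-5*12)*S(Q(-4)) = (-5*12)*(-4*(-4)) = -60*16 = -960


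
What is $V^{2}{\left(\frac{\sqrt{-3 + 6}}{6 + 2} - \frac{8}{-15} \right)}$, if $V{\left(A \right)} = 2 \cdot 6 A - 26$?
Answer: $\frac{39091}{100} - \frac{294 \sqrt{3}}{5} \approx 289.07$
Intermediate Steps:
$V{\left(A \right)} = -26 + 12 A$ ($V{\left(A \right)} = 12 A - 26 = -26 + 12 A$)
$V^{2}{\left(\frac{\sqrt{-3 + 6}}{6 + 2} - \frac{8}{-15} \right)} = \left(-26 + 12 \left(\frac{\sqrt{-3 + 6}}{6 + 2} - \frac{8}{-15}\right)\right)^{2} = \left(-26 + 12 \left(\frac{\sqrt{3}}{8} - - \frac{8}{15}\right)\right)^{2} = \left(-26 + 12 \left(\sqrt{3} \cdot \frac{1}{8} + \frac{8}{15}\right)\right)^{2} = \left(-26 + 12 \left(\frac{\sqrt{3}}{8} + \frac{8}{15}\right)\right)^{2} = \left(-26 + 12 \left(\frac{8}{15} + \frac{\sqrt{3}}{8}\right)\right)^{2} = \left(-26 + \left(\frac{32}{5} + \frac{3 \sqrt{3}}{2}\right)\right)^{2} = \left(- \frac{98}{5} + \frac{3 \sqrt{3}}{2}\right)^{2}$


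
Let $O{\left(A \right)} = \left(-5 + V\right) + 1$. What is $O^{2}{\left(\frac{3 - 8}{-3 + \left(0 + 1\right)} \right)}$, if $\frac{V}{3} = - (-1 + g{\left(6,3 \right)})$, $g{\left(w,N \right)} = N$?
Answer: $100$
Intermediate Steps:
$V = -6$ ($V = 3 \left(- (-1 + 3)\right) = 3 \left(\left(-1\right) 2\right) = 3 \left(-2\right) = -6$)
$O{\left(A \right)} = -10$ ($O{\left(A \right)} = \left(-5 - 6\right) + 1 = -11 + 1 = -10$)
$O^{2}{\left(\frac{3 - 8}{-3 + \left(0 + 1\right)} \right)} = \left(-10\right)^{2} = 100$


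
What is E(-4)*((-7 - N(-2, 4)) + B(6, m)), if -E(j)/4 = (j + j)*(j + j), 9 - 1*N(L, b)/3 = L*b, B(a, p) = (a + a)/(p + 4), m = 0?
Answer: 14080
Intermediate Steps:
B(a, p) = 2*a/(4 + p) (B(a, p) = (2*a)/(4 + p) = 2*a/(4 + p))
N(L, b) = 27 - 3*L*b
E(j) = -16*j**2 (E(j) = -4*(j + j)*(j + j) = -4*2*j*2*j = -16*j**2)
E(-4)*((-7 - N(-2, 4)) + B(6, m)) = (-16*(-4)**2)*((-7 - (27 - 3*(-2)*4)) + 2*6/(4 + 0)) = (-16*16)*((-7 - (27 + 24)) + 2*6/4) = -256*((-7 - 1*51) + 2*6*(1/4)) = -256*((-7 - 51) + 3) = -256*(-58 + 3) = -256*(-55) = 14080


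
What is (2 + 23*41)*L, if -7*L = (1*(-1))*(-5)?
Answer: -675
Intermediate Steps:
L = -5/7 (L = -1*(-1)*(-5)/7 = -(-1)*(-5)/7 = -⅐*5 = -5/7 ≈ -0.71429)
(2 + 23*41)*L = (2 + 23*41)*(-5/7) = (2 + 943)*(-5/7) = 945*(-5/7) = -675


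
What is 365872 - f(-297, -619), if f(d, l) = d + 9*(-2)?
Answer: 366187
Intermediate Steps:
f(d, l) = -18 + d (f(d, l) = d - 18 = -18 + d)
365872 - f(-297, -619) = 365872 - (-18 - 297) = 365872 - 1*(-315) = 365872 + 315 = 366187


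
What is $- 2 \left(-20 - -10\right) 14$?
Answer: $280$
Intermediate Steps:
$- 2 \left(-20 - -10\right) 14 = - 2 \left(-20 + 10\right) 14 = \left(-2\right) \left(-10\right) 14 = 20 \cdot 14 = 280$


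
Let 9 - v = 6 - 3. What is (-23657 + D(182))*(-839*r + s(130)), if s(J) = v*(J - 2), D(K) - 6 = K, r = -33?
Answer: -667810395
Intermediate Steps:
v = 6 (v = 9 - (6 - 3) = 9 - 1*3 = 9 - 3 = 6)
D(K) = 6 + K
s(J) = -12 + 6*J (s(J) = 6*(J - 2) = 6*(-2 + J) = -12 + 6*J)
(-23657 + D(182))*(-839*r + s(130)) = (-23657 + (6 + 182))*(-839*(-33) + (-12 + 6*130)) = (-23657 + 188)*(27687 + (-12 + 780)) = -23469*(27687 + 768) = -23469*28455 = -667810395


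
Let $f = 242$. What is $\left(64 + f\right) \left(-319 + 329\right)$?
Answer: $3060$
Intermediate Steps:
$\left(64 + f\right) \left(-319 + 329\right) = \left(64 + 242\right) \left(-319 + 329\right) = 306 \cdot 10 = 3060$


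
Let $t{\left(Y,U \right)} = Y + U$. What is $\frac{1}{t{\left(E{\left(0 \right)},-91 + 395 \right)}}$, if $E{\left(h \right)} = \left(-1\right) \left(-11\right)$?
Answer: $\frac{1}{315} \approx 0.0031746$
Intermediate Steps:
$E{\left(h \right)} = 11$
$t{\left(Y,U \right)} = U + Y$
$\frac{1}{t{\left(E{\left(0 \right)},-91 + 395 \right)}} = \frac{1}{\left(-91 + 395\right) + 11} = \frac{1}{304 + 11} = \frac{1}{315}$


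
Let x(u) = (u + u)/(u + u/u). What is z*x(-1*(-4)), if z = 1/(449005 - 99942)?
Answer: 8/1745315 ≈ 4.5837e-6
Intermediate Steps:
x(u) = 2*u/(1 + u) (x(u) = (2*u)/(u + 1) = (2*u)/(1 + u) = 2*u/(1 + u))
z = 1/349063 ≈ 2.8648e-6
z*x(-1*(-4)) = (2*(-1*(-4))/(1 - 1*(-4)))/349063 = (2*4/(1 + 4))/349063 = (2*4/5)/349063 = (2*4*(⅕))/349063 = (1/349063)*(8/5) = 8/1745315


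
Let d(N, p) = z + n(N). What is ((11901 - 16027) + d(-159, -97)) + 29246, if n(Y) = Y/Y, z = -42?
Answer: 25079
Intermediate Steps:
n(Y) = 1
d(N, p) = -41 (d(N, p) = -42 + 1 = -41)
((11901 - 16027) + d(-159, -97)) + 29246 = ((11901 - 16027) - 41) + 29246 = (-4126 - 41) + 29246 = -4167 + 29246 = 25079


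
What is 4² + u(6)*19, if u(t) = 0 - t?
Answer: -98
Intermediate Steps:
u(t) = -t
4² + u(6)*19 = 4² - 1*6*19 = 16 - 6*19 = 16 - 114 = -98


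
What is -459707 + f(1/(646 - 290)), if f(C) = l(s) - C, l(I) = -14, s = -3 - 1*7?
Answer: -163660677/356 ≈ -4.5972e+5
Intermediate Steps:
s = -10 (s = -3 - 7 = -10)
f(C) = -14 - C
-459707 + f(1/(646 - 290)) = -459707 + (-14 - 1/(646 - 290)) = -459707 + (-14 - 1/356) = -459707 - 4985/356 = -163660677/356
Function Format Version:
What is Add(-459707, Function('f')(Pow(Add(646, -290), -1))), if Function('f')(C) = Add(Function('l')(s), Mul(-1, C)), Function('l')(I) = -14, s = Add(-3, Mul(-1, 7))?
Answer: Rational(-163660677, 356) ≈ -4.5972e+5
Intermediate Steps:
s = -10 (s = Add(-3, -7) = -10)
Function('f')(C) = Add(-14, Mul(-1, C))
Add(-459707, Function('f')(Pow(Add(646, -290), -1))) = Add(-459707, Add(-14, Mul(-1, Pow(Add(646, -290), -1)))) = Add(-459707, Add(-14, Mul(-1, Pow(356, -1)))) = Add(-459707, Add(-14, Mul(-1, Rational(1, 356)))) = Add(-459707, Add(-14, Rational(-1, 356))) = Add(-459707, Rational(-4985, 356)) = Rational(-163660677, 356)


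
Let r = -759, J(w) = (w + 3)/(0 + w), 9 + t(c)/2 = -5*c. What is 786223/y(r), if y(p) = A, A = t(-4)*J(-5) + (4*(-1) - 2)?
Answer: 3931115/14 ≈ 2.8079e+5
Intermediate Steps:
t(c) = -18 - 10*c (t(c) = -18 + 2*(-5*c) = -18 - 10*c)
J(w) = (3 + w)/w
A = 14/5 (A = (-18 - 10*(-4))*((3 - 5)/(-5)) + (4*(-1) - 2) = (-18 + 40)*(-1/5*(-2)) + (-4 - 2) = 22*(2/5) - 6 = 44/5 - 6 = 14/5 ≈ 2.8000)
y(p) = 14/5
786223/y(r) = 786223/(14/5) = 786223*(5/14) = 3931115/14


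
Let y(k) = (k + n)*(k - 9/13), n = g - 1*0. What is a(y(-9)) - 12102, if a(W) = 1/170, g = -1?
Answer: -2057339/170 ≈ -12102.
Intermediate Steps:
n = -1 (n = -1 - 1*0 = -1 + 0 = -1)
y(k) = (-1 + k)*(-9/13 + k) (y(k) = (k - 1)*(k - 9/13) = (-1 + k)*(k - 9*1/13) = (-1 + k)*(k - 9/13) = (-1 + k)*(-9/13 + k))
a(W) = 1/170
a(y(-9)) - 12102 = 1/170 - 12102 = -2057339/170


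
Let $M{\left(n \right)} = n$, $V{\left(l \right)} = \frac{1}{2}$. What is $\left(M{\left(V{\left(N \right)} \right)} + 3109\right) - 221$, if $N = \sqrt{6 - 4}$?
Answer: $\frac{5777}{2} \approx 2888.5$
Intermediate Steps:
$N = \sqrt{2} \approx 1.4142$
$V{\left(l \right)} = \frac{1}{2}$
$\left(M{\left(V{\left(N \right)} \right)} + 3109\right) - 221 = \left(\frac{1}{2} + 3109\right) - 221 = \frac{6219}{2} - 221 = \frac{5777}{2}$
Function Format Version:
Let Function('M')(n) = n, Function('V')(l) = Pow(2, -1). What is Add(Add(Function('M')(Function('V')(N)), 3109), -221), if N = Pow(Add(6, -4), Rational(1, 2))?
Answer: Rational(5777, 2) ≈ 2888.5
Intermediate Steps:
N = Pow(2, Rational(1, 2)) ≈ 1.4142
Function('V')(l) = Rational(1, 2)
Add(Add(Function('M')(Function('V')(N)), 3109), -221) = Add(Add(Rational(1, 2), 3109), -221) = Add(Rational(6219, 2), -221) = Rational(5777, 2)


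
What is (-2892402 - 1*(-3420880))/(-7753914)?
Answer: -264239/3876957 ≈ -0.068156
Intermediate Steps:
(-2892402 - 1*(-3420880))/(-7753914) = (-2892402 + 3420880)*(-1/7753914) = 528478*(-1/7753914) = -264239/3876957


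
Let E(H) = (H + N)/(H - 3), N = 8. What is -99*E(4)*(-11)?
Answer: 13068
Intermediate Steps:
E(H) = (8 + H)/(-3 + H) (E(H) = (H + 8)/(H - 3) = (8 + H)/(-3 + H))
-99*E(4)*(-11) = -99*(8 + 4)/(-3 + 4)*(-11) = -99*12/1*(-11) = -99*12*(-11) = -1188*(-11) = 13068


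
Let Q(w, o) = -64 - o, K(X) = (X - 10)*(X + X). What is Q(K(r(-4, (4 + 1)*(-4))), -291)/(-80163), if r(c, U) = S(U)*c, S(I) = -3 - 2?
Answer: -227/80163 ≈ -0.0028317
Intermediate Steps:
S(I) = -5
r(c, U) = -5*c
K(X) = 2*X*(-10 + X) (K(X) = (-10 + X)*(2*X) = 2*X*(-10 + X))
Q(K(r(-4, (4 + 1)*(-4))), -291)/(-80163) = (-64 - 1*(-291))/(-80163) = (-64 + 291)*(-1/80163) = 227*(-1/80163) = -227/80163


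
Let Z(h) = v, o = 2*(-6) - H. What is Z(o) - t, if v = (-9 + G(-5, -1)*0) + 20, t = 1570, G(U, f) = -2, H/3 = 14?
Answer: -1559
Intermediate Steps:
H = 42 (H = 3*14 = 42)
o = -54 (o = 2*(-6) - 1*42 = -12 - 42 = -54)
v = 11 (v = (-9 - 2*0) + 20 = (-9 + 0) + 20 = -9 + 20 = 11)
Z(h) = 11
Z(o) - t = 11 - 1*1570 = 11 - 1570 = -1559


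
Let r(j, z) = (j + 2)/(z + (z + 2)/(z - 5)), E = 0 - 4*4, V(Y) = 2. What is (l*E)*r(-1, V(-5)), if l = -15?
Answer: 360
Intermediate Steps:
E = -16 (E = 0 - 16 = -16)
r(j, z) = (2 + j)/(z + (2 + z)/(-5 + z))
(l*E)*r(-1, V(-5)) = (-15*(-16))*((-10 - 5*(-1) + 2*2 - 1*2)/(2 + 2² - 4*2)) = 240*((-10 + 5 + 4 - 2)/(2 + 4 - 8)) = 240*(-3/(-2)) = 240*(-½*(-3)) = 240*(3/2) = 360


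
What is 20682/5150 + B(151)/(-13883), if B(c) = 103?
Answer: 143298878/35748725 ≈ 4.0085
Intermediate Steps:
20682/5150 + B(151)/(-13883) = 20682/5150 + 103/(-13883) = 20682*(1/5150) + 103*(-1/13883) = 10341/2575 - 103/13883 = 143298878/35748725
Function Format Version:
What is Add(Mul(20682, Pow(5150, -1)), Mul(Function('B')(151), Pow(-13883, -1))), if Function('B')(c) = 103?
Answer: Rational(143298878, 35748725) ≈ 4.0085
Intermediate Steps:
Add(Mul(20682, Pow(5150, -1)), Mul(Function('B')(151), Pow(-13883, -1))) = Add(Mul(20682, Pow(5150, -1)), Mul(103, Pow(-13883, -1))) = Add(Mul(20682, Rational(1, 5150)), Mul(103, Rational(-1, 13883))) = Add(Rational(10341, 2575), Rational(-103, 13883)) = Rational(143298878, 35748725)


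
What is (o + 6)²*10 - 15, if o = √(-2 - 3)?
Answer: 295 + 120*I*√5 ≈ 295.0 + 268.33*I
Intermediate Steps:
o = I*√5 (o = √(-5) = I*√5 ≈ 2.2361*I)
(o + 6)²*10 - 15 = (I*√5 + 6)²*10 - 15 = (6 + I*√5)²*10 - 15 = 10*(6 + I*√5)² - 15 = -15 + 10*(6 + I*√5)²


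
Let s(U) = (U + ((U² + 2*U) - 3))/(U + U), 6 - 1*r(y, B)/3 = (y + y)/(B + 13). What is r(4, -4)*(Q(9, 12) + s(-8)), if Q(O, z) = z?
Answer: 3565/24 ≈ 148.54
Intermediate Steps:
r(y, B) = 18 - 6*y/(13 + B) (r(y, B) = 18 - 3*(y + y)/(B + 13) = 18 - 3*2*y/(13 + B) = 18 - 6*y/(13 + B))
s(U) = (-3 + U² + 3*U)/(2*U) (s(U) = (U + (-3 + U² + 2*U))/((2*U)) = (-3 + U² + 3*U)*(1/(2*U)) = (-3 + U² + 3*U)/(2*U))
r(4, -4)*(Q(9, 12) + s(-8)) = (6*(39 - 1*4 + 3*(-4))/(13 - 4))*(12 + (½)*(-3 - 8*(3 - 8))/(-8)) = (6*(39 - 4 - 12)/9)*(12 + (½)*(-⅛)*(-3 - 8*(-5))) = (6*(⅑)*23)*(12 + (½)*(-⅛)*(-3 + 40)) = 46*(12 + (½)*(-⅛)*37)/3 = 46*(12 - 37/16)/3 = (46/3)*(155/16) = 3565/24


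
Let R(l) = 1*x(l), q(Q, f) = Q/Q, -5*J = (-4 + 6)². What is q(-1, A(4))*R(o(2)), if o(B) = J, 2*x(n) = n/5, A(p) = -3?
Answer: -2/25 ≈ -0.080000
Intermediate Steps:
J = -⅘ (J = -(-4 + 6)²/5 = -⅕*2² = -⅕*4 = -⅘ ≈ -0.80000)
x(n) = n/10 (x(n) = (n/5)/2 = n/10)
q(Q, f) = 1
o(B) = -⅘
R(l) = l/10 (R(l) = 1*(l/10) = l/10)
q(-1, A(4))*R(o(2)) = 1*((⅒)*(-⅘)) = 1*(-2/25) = -2/25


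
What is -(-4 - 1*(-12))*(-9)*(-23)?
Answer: -1656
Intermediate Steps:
-(-4 - 1*(-12))*(-9)*(-23) = -(-4 + 12)*(-9)*(-23) = -8*(-9)*(-23) = -(-72)*(-23) = -1*1656 = -1656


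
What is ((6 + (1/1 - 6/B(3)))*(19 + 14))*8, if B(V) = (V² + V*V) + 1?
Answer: 33528/19 ≈ 1764.6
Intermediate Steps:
B(V) = 1 + 2*V² (B(V) = (V² + V²) + 1 = 2*V² + 1 = 1 + 2*V²)
((6 + (1/1 - 6/B(3)))*(19 + 14))*8 = ((6 + (1/1 - 6/(1 + 2*3²)))*(19 + 14))*8 = ((6 + (1*1 - 6/(1 + 2*9)))*33)*8 = ((6 + (1 - 6/(1 + 18)))*33)*8 = ((6 + (1 - 6/19))*33)*8 = ((6 + 13/19)*33)*8 = ((127/19)*33)*8 = (4191/19)*8 = 33528/19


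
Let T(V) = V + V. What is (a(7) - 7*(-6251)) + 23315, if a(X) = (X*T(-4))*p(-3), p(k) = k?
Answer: 67240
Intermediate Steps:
T(V) = 2*V
a(X) = 24*X (a(X) = (X*(2*(-4)))*(-3) = (X*(-8))*(-3) = -8*X*(-3) = 24*X)
(a(7) - 7*(-6251)) + 23315 = (24*7 - 7*(-6251)) + 23315 = (168 + 43757) + 23315 = 43925 + 23315 = 67240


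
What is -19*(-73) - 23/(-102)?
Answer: 141497/102 ≈ 1387.2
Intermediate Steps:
-19*(-73) - 23/(-102) = 1387 - 23*(-1/102) = 1387 + 23/102 = 141497/102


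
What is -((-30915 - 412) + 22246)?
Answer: 9081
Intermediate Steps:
-((-30915 - 412) + 22246) = -(-31327 + 22246) = -1*(-9081) = 9081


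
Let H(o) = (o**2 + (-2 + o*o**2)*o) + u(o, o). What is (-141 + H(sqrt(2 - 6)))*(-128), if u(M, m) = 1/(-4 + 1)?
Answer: 49664/3 + 512*I ≈ 16555.0 + 512.0*I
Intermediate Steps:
u(M, m) = -1/3 (u(M, m) = 1/(-3) = -1/3)
H(o) = -1/3 + o**2 + o*(-2 + o**3) (H(o) = (o**2 + (-2 + o*o**2)*o) - 1/3 = (o**2 + (-2 + o**3)*o) - 1/3 = (o**2 + o*(-2 + o**3)) - 1/3 = -1/3 + o**2 + o*(-2 + o**3))
(-141 + H(sqrt(2 - 6)))*(-128) = (-141 + (-1/3 + (sqrt(2 - 6))**2 + (sqrt(2 - 6))**4 - 2*sqrt(2 - 6)))*(-128) = (-141 + (-1/3 + (sqrt(-4))**2 + (sqrt(-4))**4 - 4*I))*(-128) = (-141 + (-1/3 + (2*I)**2 + (2*I)**4 - 4*I))*(-128) = (-141 + (-1/3 - 4 + 16 - 4*I))*(-128) = (-141 + (35/3 - 4*I))*(-128) = (-388/3 - 4*I)*(-128) = 49664/3 + 512*I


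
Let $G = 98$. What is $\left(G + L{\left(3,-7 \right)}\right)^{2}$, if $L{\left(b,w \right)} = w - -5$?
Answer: $9216$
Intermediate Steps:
$L{\left(b,w \right)} = 5 + w$ ($L{\left(b,w \right)} = w + 5 = 5 + w$)
$\left(G + L{\left(3,-7 \right)}\right)^{2} = \left(98 + \left(5 - 7\right)\right)^{2} = \left(98 - 2\right)^{2} = 96^{2} = 9216$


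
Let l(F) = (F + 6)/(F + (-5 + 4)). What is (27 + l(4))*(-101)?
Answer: -9191/3 ≈ -3063.7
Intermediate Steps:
l(F) = (6 + F)/(-1 + F) (l(F) = (6 + F)/(F - 1) = (6 + F)/(-1 + F))
(27 + l(4))*(-101) = (27 + (6 + 4)/(-1 + 4))*(-101) = (27 + 10/3)*(-101) = (91/3)*(-101) = -9191/3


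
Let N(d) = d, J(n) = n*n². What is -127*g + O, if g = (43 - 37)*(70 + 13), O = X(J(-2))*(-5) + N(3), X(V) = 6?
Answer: -63273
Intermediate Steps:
J(n) = n³
O = -27 (O = 6*(-5) + 3 = -30 + 3 = -27)
g = 498 (g = 6*83 = 498)
-127*g + O = -127*498 - 27 = -63246 - 27 = -63273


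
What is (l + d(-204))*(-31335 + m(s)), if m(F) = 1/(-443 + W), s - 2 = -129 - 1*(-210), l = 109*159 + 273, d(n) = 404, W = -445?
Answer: -62635157731/111 ≈ -5.6428e+8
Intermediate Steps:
l = 17604 (l = 17331 + 273 = 17604)
s = 83 (s = 2 + (-129 - 1*(-210)) = 2 + (-129 + 210) = 2 + 81 = 83)
m(F) = -1/888 (m(F) = 1/(-443 - 445) = 1/(-888) = -1/888)
(l + d(-204))*(-31335 + m(s)) = (17604 + 404)*(-31335 - 1/888) = 18008*(-27825481/888) = -62635157731/111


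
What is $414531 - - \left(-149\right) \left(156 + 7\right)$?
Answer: $390244$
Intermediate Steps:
$414531 - - \left(-149\right) \left(156 + 7\right) = 414531 - - \left(-149\right) 163 = 414531 - \left(-1\right) \left(-24287\right) = 414531 - 24287 = 390244$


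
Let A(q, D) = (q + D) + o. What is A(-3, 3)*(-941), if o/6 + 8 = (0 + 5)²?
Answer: -95982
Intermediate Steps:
o = 102 (o = -48 + 6*(0 + 5)² = -48 + 6*5² = -48 + 6*25 = -48 + 150 = 102)
A(q, D) = 102 + D + q (A(q, D) = (q + D) + 102 = (D + q) + 102 = 102 + D + q)
A(-3, 3)*(-941) = (102 + 3 - 3)*(-941) = 102*(-941) = -95982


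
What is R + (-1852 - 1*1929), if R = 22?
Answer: -3759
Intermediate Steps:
R + (-1852 - 1*1929) = 22 + (-1852 - 1*1929) = 22 + (-1852 - 1929) = 22 - 3781 = -3759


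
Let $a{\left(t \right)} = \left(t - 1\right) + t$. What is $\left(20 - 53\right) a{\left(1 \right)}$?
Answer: $-33$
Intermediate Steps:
$a{\left(t \right)} = -1 + 2 t$ ($a{\left(t \right)} = \left(-1 + t\right) + t = -1 + 2 t$)
$\left(20 - 53\right) a{\left(1 \right)} = \left(20 - 53\right) \left(-1 + 2 \cdot 1\right) = - 33 \left(-1 + 2\right) = \left(-33\right) 1 = -33$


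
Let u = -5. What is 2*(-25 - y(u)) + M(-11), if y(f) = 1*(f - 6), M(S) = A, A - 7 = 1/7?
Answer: -146/7 ≈ -20.857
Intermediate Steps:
A = 50/7 (A = 7 + 1/7 = 7 + ⅐ = 50/7 ≈ 7.1429)
M(S) = 50/7
y(f) = -6 + f (y(f) = 1*(-6 + f) = -6 + f)
2*(-25 - y(u)) + M(-11) = 2*(-25 - (-6 - 5)) + 50/7 = 2*(-25 - 1*(-11)) + 50/7 = 2*(-25 + 11) + 50/7 = 2*(-14) + 50/7 = -28 + 50/7 = -146/7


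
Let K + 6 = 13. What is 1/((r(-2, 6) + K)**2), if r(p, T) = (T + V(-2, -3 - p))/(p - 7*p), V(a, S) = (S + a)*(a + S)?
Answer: 16/1089 ≈ 0.014692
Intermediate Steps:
K = 7 (K = -6 + 13 = 7)
V(a, S) = (S + a)**2 (V(a, S) = (S + a)*(S + a) = (S + a)**2)
r(p, T) = -(T + (-5 - p)**2)/(6*p) (r(p, T) = (T + ((-3 - p) - 2)**2)/(p - 7*p) = (T + (-5 - p)**2)/((-6*p)) = (T + (-5 - p)**2)*(-1/(6*p)) = -(T + (-5 - p)**2)/(6*p))
1/((r(-2, 6) + K)**2) = 1/(((1/6)*(-1*6 - (5 - 2)**2)/(-2) + 7)**2) = 1/(((1/6)*(-1/2)*(-6 - 1*3**2) + 7)**2) = 1/(((1/6)*(-1/2)*(-6 - 1*9) + 7)**2) = 1/(((1/6)*(-1/2)*(-6 - 9) + 7)**2) = 1/(((1/6)*(-1/2)*(-15) + 7)**2) = 1/((5/4 + 7)**2) = 1/((33/4)**2) = 1/(1089/16) = 16/1089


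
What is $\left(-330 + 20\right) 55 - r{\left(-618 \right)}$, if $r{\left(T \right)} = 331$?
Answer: $-17381$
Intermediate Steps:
$\left(-330 + 20\right) 55 - r{\left(-618 \right)} = \left(-330 + 20\right) 55 - 331 = \left(-310\right) 55 - 331 = -17050 - 331 = -17381$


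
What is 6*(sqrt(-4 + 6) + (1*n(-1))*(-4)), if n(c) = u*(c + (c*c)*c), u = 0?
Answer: 6*sqrt(2) ≈ 8.4853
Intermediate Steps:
n(c) = 0 (n(c) = 0*(c + (c*c)*c) = 0*(c + c**2*c) = 0*(c + c**3) = 0)
6*(sqrt(-4 + 6) + (1*n(-1))*(-4)) = 6*(sqrt(-4 + 6) + (1*0)*(-4)) = 6*(sqrt(2) + 0*(-4)) = 6*(sqrt(2) + 0) = 6*sqrt(2)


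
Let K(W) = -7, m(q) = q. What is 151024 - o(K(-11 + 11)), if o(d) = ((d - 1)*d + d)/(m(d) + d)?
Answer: 302055/2 ≈ 1.5103e+5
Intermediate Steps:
o(d) = (d + d*(-1 + d))/(2*d) (o(d) = ((d - 1)*d + d)/(d + d) = ((-1 + d)*d + d)/((2*d)) = (d*(-1 + d) + d)*(1/(2*d)) = (d + d*(-1 + d))*(1/(2*d)) = (d + d*(-1 + d))/(2*d))
151024 - o(K(-11 + 11)) = 151024 - (-7)/2 = 151024 - 1*(-7/2) = 151024 + 7/2 = 302055/2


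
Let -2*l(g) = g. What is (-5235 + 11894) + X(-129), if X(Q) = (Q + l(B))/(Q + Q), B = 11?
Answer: 3436313/516 ≈ 6659.5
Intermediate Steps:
l(g) = -g/2
X(Q) = (-11/2 + Q)/(2*Q) (X(Q) = (Q - 1/2*11)/(Q + Q) = (Q - 11/2)/((2*Q)) = (-11/2 + Q)*(1/(2*Q)) = (-11/2 + Q)/(2*Q))
(-5235 + 11894) + X(-129) = (-5235 + 11894) + (1/4)*(-11 + 2*(-129))/(-129) = 6659 + (1/4)*(-1/129)*(-11 - 258) = 6659 + (1/4)*(-1/129)*(-269) = 6659 + 269/516 = 3436313/516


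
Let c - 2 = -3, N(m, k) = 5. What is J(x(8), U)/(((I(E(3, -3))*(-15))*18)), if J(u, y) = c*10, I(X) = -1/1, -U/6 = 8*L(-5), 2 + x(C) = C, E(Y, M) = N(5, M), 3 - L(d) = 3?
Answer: -1/27 ≈ -0.037037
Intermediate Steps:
c = -1 (c = 2 - 3 = -1)
L(d) = 0 (L(d) = 3 - 1*3 = 3 - 3 = 0)
E(Y, M) = 5
x(C) = -2 + C
U = 0 (U = -48*0 = -6*0 = 0)
I(X) = -1 (I(X) = -1*1 = -1)
J(u, y) = -10 (J(u, y) = -1*10 = -10)
J(x(8), U)/(((I(E(3, -3))*(-15))*18)) = -10/(-1*(-15)*18) = -10/(15*18) = -10/270 = -10*1/270 = -1/27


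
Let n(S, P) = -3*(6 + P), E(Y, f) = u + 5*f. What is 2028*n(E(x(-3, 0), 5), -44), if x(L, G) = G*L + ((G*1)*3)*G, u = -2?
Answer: 231192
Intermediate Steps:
x(L, G) = 3*G² + G*L (x(L, G) = G*L + (G*3)*G = G*L + (3*G)*G = G*L + 3*G² = 3*G² + G*L)
E(Y, f) = -2 + 5*f
n(S, P) = -18 - 3*P
2028*n(E(x(-3, 0), 5), -44) = 2028*(-18 - 3*(-44)) = 2028*(-18 + 132) = 2028*114 = 231192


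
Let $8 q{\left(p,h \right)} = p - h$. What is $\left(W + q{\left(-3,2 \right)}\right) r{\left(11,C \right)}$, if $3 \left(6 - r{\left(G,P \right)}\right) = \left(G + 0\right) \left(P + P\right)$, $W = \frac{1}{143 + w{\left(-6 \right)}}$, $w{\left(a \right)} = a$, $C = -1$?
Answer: $- \frac{3385}{411} \approx -8.236$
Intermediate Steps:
$q{\left(p,h \right)} = - \frac{h}{8} + \frac{p}{8}$ ($q{\left(p,h \right)} = \frac{p - h}{8} = - \frac{h}{8} + \frac{p}{8}$)
$W = \frac{1}{137}$ ($W = \frac{1}{143 - 6} = \frac{1}{137} \approx 0.0072993$)
$r{\left(G,P \right)} = 6 - \frac{2 G P}{3}$ ($r{\left(G,P \right)} = 6 - \frac{\left(G + 0\right) \left(P + P\right)}{3} = 6 - \frac{G 2 P}{3} = 6 - \frac{2 G P}{3}$)
$\left(W + q{\left(-3,2 \right)}\right) r{\left(11,C \right)} = \left(\frac{1}{137} + \left(\left(- \frac{1}{8}\right) 2 + \frac{1}{8} \left(-3\right)\right)\right) \left(6 - \frac{22}{3} \left(-1\right)\right) = \left(\frac{1}{137} - \frac{5}{8}\right) \left(6 + \frac{22}{3}\right) = \left(\frac{1}{137} - \frac{5}{8}\right) \frac{40}{3} = \left(- \frac{677}{1096}\right) \frac{40}{3} = - \frac{3385}{411}$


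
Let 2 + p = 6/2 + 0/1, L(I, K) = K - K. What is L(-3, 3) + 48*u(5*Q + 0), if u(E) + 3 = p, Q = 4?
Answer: -96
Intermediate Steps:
L(I, K) = 0
p = 1 (p = -2 + (6/2 + 0/1) = -2 + (6*(½) + 0*1) = -2 + (3 + 0) = -2 + 3 = 1)
u(E) = -2 (u(E) = -3 + 1 = -2)
L(-3, 3) + 48*u(5*Q + 0) = 0 + 48*(-2) = 0 - 96 = -96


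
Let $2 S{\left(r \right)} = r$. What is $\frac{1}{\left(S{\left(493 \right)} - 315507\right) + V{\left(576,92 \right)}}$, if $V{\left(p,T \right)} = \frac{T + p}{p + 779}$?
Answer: $- \frac{2710}{854354619} \approx -3.172 \cdot 10^{-6}$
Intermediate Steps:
$S{\left(r \right)} = \frac{r}{2}$
$V{\left(p,T \right)} = \frac{T + p}{779 + p}$
$\frac{1}{\left(S{\left(493 \right)} - 315507\right) + V{\left(576,92 \right)}} = \frac{1}{\left(\frac{1}{2} \cdot 493 - 315507\right) + \frac{92 + 576}{779 + 576}} = \frac{1}{\left(\frac{493}{2} - 315507\right) + \frac{1}{1355} \cdot 668} = \frac{1}{- \frac{630521}{2} + \frac{1}{1355} \cdot 668} = \frac{1}{- \frac{630521}{2} + \frac{668}{1355}} = \frac{1}{- \frac{854354619}{2710}} = - \frac{2710}{854354619}$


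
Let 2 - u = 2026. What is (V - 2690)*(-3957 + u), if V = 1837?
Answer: 5101793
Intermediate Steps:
u = -2024 (u = 2 - 1*2026 = 2 - 2026 = -2024)
(V - 2690)*(-3957 + u) = (1837 - 2690)*(-3957 - 2024) = -853*(-5981) = 5101793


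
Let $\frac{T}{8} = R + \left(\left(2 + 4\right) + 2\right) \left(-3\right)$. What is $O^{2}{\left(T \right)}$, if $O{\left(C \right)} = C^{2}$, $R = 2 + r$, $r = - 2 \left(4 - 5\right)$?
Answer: $655360000$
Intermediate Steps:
$r = 2$ ($r = - 2 \left(4 - 5\right) = \left(-2\right) \left(-1\right) = 2$)
$R = 4$ ($R = 2 + 2 = 4$)
$T = -160$ ($T = 8 \left(4 + \left(\left(2 + 4\right) + 2\right) \left(-3\right)\right) = 8 \left(4 + \left(6 + 2\right) \left(-3\right)\right) = 8 \left(4 + 8 \left(-3\right)\right) = 8 \left(4 - 24\right) = 8 \left(-20\right) = -160$)
$O^{2}{\left(T \right)} = \left(\left(-160\right)^{2}\right)^{2} = 25600^{2} = 655360000$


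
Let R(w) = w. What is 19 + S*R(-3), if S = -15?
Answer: 64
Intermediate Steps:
19 + S*R(-3) = 19 - 15*(-3) = 19 + 45 = 64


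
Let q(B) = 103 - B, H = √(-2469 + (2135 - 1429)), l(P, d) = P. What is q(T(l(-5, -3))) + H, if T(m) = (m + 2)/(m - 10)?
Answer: 514/5 + I*√1763 ≈ 102.8 + 41.988*I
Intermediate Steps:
T(m) = (2 + m)/(-10 + m)
H = I*√1763 (H = √(-2469 + 706) = √(-1763) = I*√1763 ≈ 41.988*I)
q(T(l(-5, -3))) + H = (103 - (2 - 5)/(-10 - 5)) + I*√1763 = (103 - (-3)/(-15)) + I*√1763 = (103 - (-1)*(-3)/15) + I*√1763 = (103 - 1*⅕) + I*√1763 = (103 - ⅕) + I*√1763 = 514/5 + I*√1763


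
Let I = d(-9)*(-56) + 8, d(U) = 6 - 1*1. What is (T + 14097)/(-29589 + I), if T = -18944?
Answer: 4847/29861 ≈ 0.16232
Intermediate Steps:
d(U) = 5 (d(U) = 6 - 1 = 5)
I = -272 (I = 5*(-56) + 8 = -280 + 8 = -272)
(T + 14097)/(-29589 + I) = (-18944 + 14097)/(-29589 - 272) = -4847/(-29861) = -4847*(-1/29861) = 4847/29861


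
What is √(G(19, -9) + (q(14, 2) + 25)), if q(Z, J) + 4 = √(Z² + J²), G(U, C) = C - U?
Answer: √(-7 + 10*√2) ≈ 2.6725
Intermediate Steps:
q(Z, J) = -4 + √(J² + Z²) (q(Z, J) = -4 + √(Z² + J²) = -4 + √(J² + Z²))
√(G(19, -9) + (q(14, 2) + 25)) = √((-9 - 1*19) + ((-4 + √(2² + 14²)) + 25)) = √((-9 - 19) + ((-4 + √(4 + 196)) + 25)) = √(-28 + ((-4 + √200) + 25)) = √(-28 + ((-4 + 10*√2) + 25)) = √(-28 + (21 + 10*√2)) = √(-7 + 10*√2)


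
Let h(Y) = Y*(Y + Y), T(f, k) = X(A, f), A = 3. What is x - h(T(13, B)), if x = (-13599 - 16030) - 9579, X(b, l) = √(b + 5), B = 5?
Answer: -39224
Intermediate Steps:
X(b, l) = √(5 + b)
T(f, k) = 2*√2 (T(f, k) = √(5 + 3) = √8 = 2*√2)
h(Y) = 2*Y² (h(Y) = Y*(2*Y) = 2*Y²)
x = -39208 (x = -29629 - 9579 = -39208)
x - h(T(13, B)) = -39208 - 2*(2*√2)² = -39208 - 2*8 = -39208 - 1*16 = -39208 - 16 = -39224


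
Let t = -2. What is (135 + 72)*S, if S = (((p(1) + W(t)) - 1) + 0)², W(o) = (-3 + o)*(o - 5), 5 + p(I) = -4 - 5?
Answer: 82800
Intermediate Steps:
p(I) = -14 (p(I) = -5 + (-4 - 5) = -5 - 9 = -14)
W(o) = (-5 + o)*(-3 + o) (W(o) = (-3 + o)*(-5 + o) = (-5 + o)*(-3 + o))
S = 400 (S = (((-14 + (15 + (-2)² - 8*(-2))) - 1) + 0)² = (((-14 + (15 + 4 + 16)) - 1) + 0)² = (((-14 + 35) - 1) + 0)² = ((21 - 1) + 0)² = (20 + 0)² = 20² = 400)
(135 + 72)*S = (135 + 72)*400 = 207*400 = 82800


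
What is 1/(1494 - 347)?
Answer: 1/1147 ≈ 0.00087184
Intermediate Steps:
1/(1494 - 347) = 1/1147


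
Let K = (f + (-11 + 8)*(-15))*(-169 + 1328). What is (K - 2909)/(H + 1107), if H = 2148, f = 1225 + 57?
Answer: 1535084/3255 ≈ 471.61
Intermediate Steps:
f = 1282
K = 1537993 (K = (1282 + (-11 + 8)*(-15))*(-169 + 1328) = (1282 - 3*(-15))*1159 = (1282 + 45)*1159 = 1327*1159 = 1537993)
(K - 2909)/(H + 1107) = (1537993 - 2909)/(2148 + 1107) = 1535084/3255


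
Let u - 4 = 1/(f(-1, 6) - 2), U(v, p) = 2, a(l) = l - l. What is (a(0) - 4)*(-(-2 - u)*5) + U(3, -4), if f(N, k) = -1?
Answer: -334/3 ≈ -111.33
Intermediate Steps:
a(l) = 0
u = 11/3 (u = 4 + 1/(-1 - 2) = 4 + 1/(-3) = 4 - ⅓ = 11/3 ≈ 3.6667)
(a(0) - 4)*(-(-2 - u)*5) + U(3, -4) = (0 - 4)*(-(-2 - 1*11/3)*5) + 2 = -(-4)*(-2 - 11/3)*5 + 2 = -(-4)*(-17/3*5) + 2 = -(-4)*(-85)/3 + 2 = -4*85/3 + 2 = -340/3 + 2 = -334/3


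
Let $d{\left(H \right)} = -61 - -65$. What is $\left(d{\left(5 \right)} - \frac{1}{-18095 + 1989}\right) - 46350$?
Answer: $- \frac{746448675}{16106} \approx -46346.0$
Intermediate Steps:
$d{\left(H \right)} = 4$ ($d{\left(H \right)} = -61 + 65 = 4$)
$\left(d{\left(5 \right)} - \frac{1}{-18095 + 1989}\right) - 46350 = \left(4 - \frac{1}{-18095 + 1989}\right) - 46350 = \left(4 - \frac{1}{-16106}\right) - 46350 = \left(4 - - \frac{1}{16106}\right) - 46350 = \left(4 + \frac{1}{16106}\right) - 46350 = \frac{64425}{16106} - 46350 = - \frac{746448675}{16106}$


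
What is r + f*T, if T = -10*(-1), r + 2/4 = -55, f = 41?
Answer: 709/2 ≈ 354.50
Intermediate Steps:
r = -111/2 (r = -1/2 - 55 = -111/2 ≈ -55.500)
T = 10
r + f*T = -111/2 + 41*10 = -111/2 + 410 = 709/2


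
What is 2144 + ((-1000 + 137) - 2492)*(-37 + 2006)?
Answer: -6603851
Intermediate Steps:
2144 + ((-1000 + 137) - 2492)*(-37 + 2006) = 2144 + (-863 - 2492)*1969 = 2144 - 3355*1969 = 2144 - 6605995 = -6603851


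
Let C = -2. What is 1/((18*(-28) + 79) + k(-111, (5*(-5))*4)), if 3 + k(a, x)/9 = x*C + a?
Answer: 1/349 ≈ 0.0028653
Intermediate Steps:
k(a, x) = -27 - 18*x + 9*a (k(a, x) = -27 + 9*(x*(-2) + a) = -27 + 9*(-2*x + a) = -27 + 9*(a - 2*x) = -27 + (-18*x + 9*a) = -27 - 18*x + 9*a)
1/((18*(-28) + 79) + k(-111, (5*(-5))*4)) = 1/((18*(-28) + 79) + (-27 - 18*5*(-5)*4 + 9*(-111))) = 1/((-504 + 79) + (-27 - (-450)*4 - 999)) = 1/(-425 + (-27 - 18*(-100) - 999)) = 1/(-425 + (-27 + 1800 - 999)) = 1/(-425 + 774) = 1/349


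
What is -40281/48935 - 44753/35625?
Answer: -724999736/348661875 ≈ -2.0794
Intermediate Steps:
-40281/48935 - 44753/35625 = -724999736/348661875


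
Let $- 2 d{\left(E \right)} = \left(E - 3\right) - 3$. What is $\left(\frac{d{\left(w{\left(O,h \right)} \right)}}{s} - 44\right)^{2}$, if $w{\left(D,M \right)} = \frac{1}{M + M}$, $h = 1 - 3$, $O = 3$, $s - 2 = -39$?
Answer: $\frac{170276401}{87616} \approx 1943.4$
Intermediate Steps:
$s = -37$ ($s = 2 - 39 = -37$)
$h = -2$
$w{\left(D,M \right)} = \frac{1}{2 M}$
$d{\left(E \right)} = 3 - \frac{E}{2}$ ($d{\left(E \right)} = - \frac{\left(E - 3\right) - 3}{2} = - \frac{\left(-3 + E\right) - 3}{2} = - \frac{-6 + E}{2} = 3 - \frac{E}{2}$)
$\left(\frac{d{\left(w{\left(O,h \right)} \right)}}{s} - 44\right)^{2} = \left(\frac{3 - \frac{\frac{1}{2} \frac{1}{-2}}{2}}{-37} - 44\right)^{2} = \left(\left(3 - \frac{\frac{1}{2} \left(- \frac{1}{2}\right)}{2}\right) \left(- \frac{1}{37}\right) - 44\right)^{2} = \left(\left(3 - - \frac{1}{8}\right) \left(- \frac{1}{37}\right) - 44\right)^{2} = \left(\left(3 + \frac{1}{8}\right) \left(- \frac{1}{37}\right) - 44\right)^{2} = \left(\frac{25}{8} \left(- \frac{1}{37}\right) - 44\right)^{2} = \left(- \frac{25}{296} - 44\right)^{2} = \left(- \frac{13049}{296}\right)^{2} = \frac{170276401}{87616}$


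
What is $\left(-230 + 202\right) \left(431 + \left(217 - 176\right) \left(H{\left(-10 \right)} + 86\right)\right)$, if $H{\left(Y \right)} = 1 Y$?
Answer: $-99316$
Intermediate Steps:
$H{\left(Y \right)} = Y$
$\left(-230 + 202\right) \left(431 + \left(217 - 176\right) \left(H{\left(-10 \right)} + 86\right)\right) = \left(-230 + 202\right) \left(431 + \left(217 - 176\right) \left(-10 + 86\right)\right) = - 28 \left(431 + 41 \cdot 76\right) = - 28 \left(431 + 3116\right) = \left(-28\right) 3547 = -99316$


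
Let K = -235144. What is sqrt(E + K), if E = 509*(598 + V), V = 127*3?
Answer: sqrt(263167) ≈ 513.00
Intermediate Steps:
V = 381
E = 498311 (E = 509*(598 + 381) = 509*979 = 498311)
sqrt(E + K) = sqrt(498311 - 235144) = sqrt(263167)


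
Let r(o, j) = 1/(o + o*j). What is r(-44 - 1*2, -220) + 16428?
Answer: 165495673/10074 ≈ 16428.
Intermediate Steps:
r(o, j) = 1/(o + j*o)
r(-44 - 1*2, -220) + 16428 = 1/((-44 - 1*2)*(1 - 220)) + 16428 = 1/(-44 - 2*(-219)) + 16428 = -1/219/(-46) + 16428 = -1/46*(-1/219) + 16428 = 1/10074 + 16428 = 165495673/10074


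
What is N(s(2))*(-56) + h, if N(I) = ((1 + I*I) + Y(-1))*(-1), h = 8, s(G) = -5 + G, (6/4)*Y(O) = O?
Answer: 1592/3 ≈ 530.67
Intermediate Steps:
Y(O) = 2*O/3
N(I) = -⅓ - I² (N(I) = ((1 + I*I) + (⅔)*(-1))*(-1) = ((1 + I²) - ⅔)*(-1) = (⅓ + I²)*(-1) = -⅓ - I²)
N(s(2))*(-56) + h = (-⅓ - (-5 + 2)²)*(-56) + 8 = (-⅓ - 1*(-3)²)*(-56) + 8 = (-⅓ - 1*9)*(-56) + 8 = (-⅓ - 9)*(-56) + 8 = -28/3*(-56) + 8 = 1568/3 + 8 = 1592/3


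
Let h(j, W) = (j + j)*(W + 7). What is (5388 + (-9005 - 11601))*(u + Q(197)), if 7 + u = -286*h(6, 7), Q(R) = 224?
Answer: 727892158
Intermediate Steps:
h(j, W) = 2*j*(7 + W) (h(j, W) = (2*j)*(7 + W) = 2*j*(7 + W))
u = -48055 (u = -7 - 572*6*(7 + 7) = -7 - 572*6*14 = -7 - 286*168 = -7 - 48048 = -48055)
(5388 + (-9005 - 11601))*(u + Q(197)) = (5388 + (-9005 - 11601))*(-48055 + 224) = (5388 - 20606)*(-47831) = -15218*(-47831) = 727892158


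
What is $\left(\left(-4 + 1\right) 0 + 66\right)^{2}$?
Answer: $4356$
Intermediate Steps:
$\left(\left(-4 + 1\right) 0 + 66\right)^{2} = \left(\left(-3\right) 0 + 66\right)^{2} = \left(0 + 66\right)^{2} = 66^{2} = 4356$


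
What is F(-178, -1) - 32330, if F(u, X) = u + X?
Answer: -32509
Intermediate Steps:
F(u, X) = X + u
F(-178, -1) - 32330 = (-1 - 178) - 32330 = -179 - 32330 = -32509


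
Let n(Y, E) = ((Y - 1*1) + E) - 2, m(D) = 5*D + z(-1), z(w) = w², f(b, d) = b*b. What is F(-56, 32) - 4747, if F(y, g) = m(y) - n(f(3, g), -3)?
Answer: -5029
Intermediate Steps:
f(b, d) = b²
m(D) = 1 + 5*D (m(D) = 5*D + (-1)² = 5*D + 1 = 1 + 5*D)
n(Y, E) = -3 + E + Y (n(Y, E) = ((Y - 1) + E) - 2 = ((-1 + Y) + E) - 2 = (-1 + E + Y) - 2 = -3 + E + Y)
F(y, g) = -2 + 5*y (F(y, g) = (1 + 5*y) - (-3 - 3 + 3²) = (1 + 5*y) - (-3 - 3 + 9) = (1 + 5*y) - 1*3 = (1 + 5*y) - 3 = -2 + 5*y)
F(-56, 32) - 4747 = (-2 + 5*(-56)) - 4747 = (-2 - 280) - 4747 = -282 - 4747 = -5029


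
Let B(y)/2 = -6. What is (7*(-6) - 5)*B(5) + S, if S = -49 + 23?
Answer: 538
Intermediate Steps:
B(y) = -12 (B(y) = 2*(-6) = -12)
S = -26
(7*(-6) - 5)*B(5) + S = (7*(-6) - 5)*(-12) - 26 = (-42 - 5)*(-12) - 26 = -47*(-12) - 26 = 564 - 26 = 538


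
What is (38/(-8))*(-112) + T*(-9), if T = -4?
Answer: 568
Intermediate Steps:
(38/(-8))*(-112) + T*(-9) = (38/(-8))*(-112) - 4*(-9) = (38*(-1/8))*(-112) + 36 = -19/4*(-112) + 36 = 532 + 36 = 568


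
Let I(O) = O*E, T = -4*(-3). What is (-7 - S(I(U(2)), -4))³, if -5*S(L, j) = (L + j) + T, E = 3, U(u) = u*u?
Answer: -27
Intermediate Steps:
U(u) = u²
T = 12
I(O) = 3*O (I(O) = O*3 = 3*O)
S(L, j) = -12/5 - L/5 - j/5 (S(L, j) = -((L + j) + 12)/5 = -(12 + L + j)/5 = -12/5 - L/5 - j/5)
(-7 - S(I(U(2)), -4))³ = (-7 - (-12/5 - 3*2²/5 - ⅕*(-4)))³ = (-7 - (-12/5 - 3*4/5 + ⅘))³ = (-7 - (-12/5 - ⅕*12 + ⅘))³ = (-7 - (-12/5 - 12/5 + ⅘))³ = (-7 - 1*(-4))³ = (-7 + 4)³ = (-3)³ = -27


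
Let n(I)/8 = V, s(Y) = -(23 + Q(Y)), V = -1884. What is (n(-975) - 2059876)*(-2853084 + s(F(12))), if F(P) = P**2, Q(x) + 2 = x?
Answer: 5920343306052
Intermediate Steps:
Q(x) = -2 + x
s(Y) = -21 - Y (s(Y) = -(23 + (-2 + Y)) = -(21 + Y) = -21 - Y)
n(I) = -15072 (n(I) = 8*(-1884) = -15072)
(n(-975) - 2059876)*(-2853084 + s(F(12))) = (-15072 - 2059876)*(-2853084 + (-21 - 1*12**2)) = -2074948*(-2853084 + (-21 - 1*144)) = -2074948*(-2853084 + (-21 - 144)) = -2074948*(-2853084 - 165) = -2074948*(-2853249) = 5920343306052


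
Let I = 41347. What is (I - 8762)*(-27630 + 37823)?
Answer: 332138905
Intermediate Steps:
(I - 8762)*(-27630 + 37823) = (41347 - 8762)*(-27630 + 37823) = 32585*10193 = 332138905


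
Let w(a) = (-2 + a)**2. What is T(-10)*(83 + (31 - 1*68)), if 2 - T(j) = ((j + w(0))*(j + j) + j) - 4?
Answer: -4784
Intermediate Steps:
T(j) = 6 - j - 2*j*(4 + j) (T(j) = 2 - (((j + (-2 + 0)**2)*(j + j) + j) - 4) = 2 - (((j + (-2)**2)*(2*j) + j) - 4) = 2 - (((j + 4)*(2*j) + j) - 4) = 2 - (((4 + j)*(2*j) + j) - 4) = 2 - ((2*j*(4 + j) + j) - 4) = 2 - ((j + 2*j*(4 + j)) - 4) = 2 - (-4 + j + 2*j*(4 + j)) = 2 + (4 - j - 2*j*(4 + j)) = 6 - j - 2*j*(4 + j))
T(-10)*(83 + (31 - 1*68)) = (6 - 9*(-10) - 2*(-10)**2)*(83 + (31 - 1*68)) = (6 + 90 - 2*100)*(83 + (31 - 68)) = (6 + 90 - 200)*(83 - 37) = -104*46 = -4784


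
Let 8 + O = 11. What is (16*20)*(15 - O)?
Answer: 3840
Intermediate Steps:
O = 3 (O = -8 + 11 = 3)
(16*20)*(15 - O) = (16*20)*(15 - 1*3) = 320*(15 - 3) = 320*12 = 3840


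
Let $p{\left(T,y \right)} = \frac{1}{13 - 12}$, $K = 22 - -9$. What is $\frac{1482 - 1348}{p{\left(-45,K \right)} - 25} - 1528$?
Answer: $- \frac{18403}{12} \approx -1533.6$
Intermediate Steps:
$K = 31$ ($K = 22 + 9 = 31$)
$p{\left(T,y \right)} = 1$ ($p{\left(T,y \right)} = 1^{-1} = 1$)
$\frac{1482 - 1348}{p{\left(-45,K \right)} - 25} - 1528 = \frac{1482 - 1348}{1 - 25} - 1528 = \frac{134}{-24} - 1528 = 134 \left(- \frac{1}{24}\right) - 1528 = - \frac{67}{12} - 1528 = - \frac{18403}{12}$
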